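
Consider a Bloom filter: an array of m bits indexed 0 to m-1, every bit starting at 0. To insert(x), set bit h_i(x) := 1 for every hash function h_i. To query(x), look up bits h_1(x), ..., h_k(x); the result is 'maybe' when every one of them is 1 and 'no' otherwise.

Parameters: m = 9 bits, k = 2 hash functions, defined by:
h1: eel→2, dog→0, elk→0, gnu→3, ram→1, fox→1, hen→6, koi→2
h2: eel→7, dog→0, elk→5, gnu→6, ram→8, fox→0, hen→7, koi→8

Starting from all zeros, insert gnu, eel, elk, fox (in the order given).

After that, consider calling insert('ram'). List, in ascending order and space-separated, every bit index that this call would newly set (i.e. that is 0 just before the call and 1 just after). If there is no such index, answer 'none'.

Answer: 8

Derivation:
Start: bits=000000000
After insert 'gnu': sets bits 3 6 -> bits=000100100
After insert 'eel': sets bits 2 7 -> bits=001100110
After insert 'elk': sets bits 0 5 -> bits=101101110
After insert 'fox': sets bits 0 1 -> bits=111101110
insert 'ram' would touch bits 1 8; currently bit1=1, bit8=0
Bits that are 0 among those (would change 0->1): 8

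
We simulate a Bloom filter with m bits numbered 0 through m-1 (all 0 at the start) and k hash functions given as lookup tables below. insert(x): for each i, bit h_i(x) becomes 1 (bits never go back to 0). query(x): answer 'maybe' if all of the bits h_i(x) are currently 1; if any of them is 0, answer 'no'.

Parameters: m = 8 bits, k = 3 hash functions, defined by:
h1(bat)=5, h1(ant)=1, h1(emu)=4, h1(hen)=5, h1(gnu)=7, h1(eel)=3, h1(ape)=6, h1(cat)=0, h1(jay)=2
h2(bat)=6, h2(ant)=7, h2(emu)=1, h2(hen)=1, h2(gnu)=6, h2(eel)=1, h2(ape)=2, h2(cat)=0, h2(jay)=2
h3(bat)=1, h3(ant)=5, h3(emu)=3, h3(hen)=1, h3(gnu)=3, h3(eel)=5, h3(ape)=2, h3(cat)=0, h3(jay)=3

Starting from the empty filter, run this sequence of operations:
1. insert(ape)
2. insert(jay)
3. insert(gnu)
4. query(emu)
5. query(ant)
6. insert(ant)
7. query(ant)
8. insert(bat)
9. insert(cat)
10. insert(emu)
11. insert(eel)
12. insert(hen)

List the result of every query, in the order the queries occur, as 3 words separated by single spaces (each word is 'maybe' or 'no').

Answer: no no maybe

Derivation:
Start: bits=00000000
Op 1: insert ape -> sets bits 2 6 -> bits=00100010
Op 2: insert jay -> sets bits 2 3 -> bits=00110010
Op 3: insert gnu -> sets bits 3 6 7 -> bits=00110011
Op 4: query emu -> checks bit1=0, bit3=1, bit4=0 (has a 0) -> no
Op 5: query ant -> checks bit1=0, bit5=0, bit7=1 (has a 0) -> no
Op 6: insert ant -> sets bits 1 5 7 -> bits=01110111
Op 7: query ant -> checks bit1=1, bit5=1, bit7=1 (all 1) -> maybe
Op 8: insert bat -> sets bits 1 5 6 -> bits=01110111
Op 9: insert cat -> sets bits 0 -> bits=11110111
Op 10: insert emu -> sets bits 1 3 4 -> bits=11111111
Op 11: insert eel -> sets bits 1 3 5 -> bits=11111111
Op 12: insert hen -> sets bits 1 5 -> bits=11111111
Query results in order: no no maybe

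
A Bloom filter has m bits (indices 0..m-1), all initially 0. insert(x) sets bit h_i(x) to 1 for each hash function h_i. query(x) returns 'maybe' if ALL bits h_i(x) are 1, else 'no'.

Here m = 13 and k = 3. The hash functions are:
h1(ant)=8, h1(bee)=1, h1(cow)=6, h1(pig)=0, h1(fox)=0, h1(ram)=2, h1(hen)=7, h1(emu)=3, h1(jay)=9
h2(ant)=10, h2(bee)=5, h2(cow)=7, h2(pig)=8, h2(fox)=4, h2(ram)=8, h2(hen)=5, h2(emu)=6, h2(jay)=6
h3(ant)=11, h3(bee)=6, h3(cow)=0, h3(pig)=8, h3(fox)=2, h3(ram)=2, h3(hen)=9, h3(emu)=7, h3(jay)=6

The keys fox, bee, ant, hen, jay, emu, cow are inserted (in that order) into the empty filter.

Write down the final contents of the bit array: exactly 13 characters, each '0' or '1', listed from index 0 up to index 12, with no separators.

Start: bits=0000000000000
After insert 'fox': sets bits 0 2 4 -> bits=1010100000000
After insert 'bee': sets bits 1 5 6 -> bits=1110111000000
After insert 'ant': sets bits 8 10 11 -> bits=1110111010110
After insert 'hen': sets bits 5 7 9 -> bits=1110111111110
After insert 'jay': sets bits 6 9 -> bits=1110111111110
After insert 'emu': sets bits 3 6 7 -> bits=1111111111110
After insert 'cow': sets bits 0 6 7 -> bits=1111111111110

Answer: 1111111111110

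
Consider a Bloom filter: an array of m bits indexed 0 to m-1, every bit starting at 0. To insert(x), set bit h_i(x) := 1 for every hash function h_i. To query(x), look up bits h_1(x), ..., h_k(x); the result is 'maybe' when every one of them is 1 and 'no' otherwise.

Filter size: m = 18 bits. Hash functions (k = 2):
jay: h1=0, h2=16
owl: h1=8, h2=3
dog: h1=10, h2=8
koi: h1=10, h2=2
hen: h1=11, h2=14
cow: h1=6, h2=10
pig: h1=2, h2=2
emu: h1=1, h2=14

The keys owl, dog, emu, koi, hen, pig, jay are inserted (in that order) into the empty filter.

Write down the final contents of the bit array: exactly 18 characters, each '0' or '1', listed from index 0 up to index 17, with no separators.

Answer: 111100001011001010

Derivation:
Start: bits=000000000000000000
After insert 'owl': sets bits 3 8 -> bits=000100001000000000
After insert 'dog': sets bits 8 10 -> bits=000100001010000000
After insert 'emu': sets bits 1 14 -> bits=010100001010001000
After insert 'koi': sets bits 2 10 -> bits=011100001010001000
After insert 'hen': sets bits 11 14 -> bits=011100001011001000
After insert 'pig': sets bits 2 -> bits=011100001011001000
After insert 'jay': sets bits 0 16 -> bits=111100001011001010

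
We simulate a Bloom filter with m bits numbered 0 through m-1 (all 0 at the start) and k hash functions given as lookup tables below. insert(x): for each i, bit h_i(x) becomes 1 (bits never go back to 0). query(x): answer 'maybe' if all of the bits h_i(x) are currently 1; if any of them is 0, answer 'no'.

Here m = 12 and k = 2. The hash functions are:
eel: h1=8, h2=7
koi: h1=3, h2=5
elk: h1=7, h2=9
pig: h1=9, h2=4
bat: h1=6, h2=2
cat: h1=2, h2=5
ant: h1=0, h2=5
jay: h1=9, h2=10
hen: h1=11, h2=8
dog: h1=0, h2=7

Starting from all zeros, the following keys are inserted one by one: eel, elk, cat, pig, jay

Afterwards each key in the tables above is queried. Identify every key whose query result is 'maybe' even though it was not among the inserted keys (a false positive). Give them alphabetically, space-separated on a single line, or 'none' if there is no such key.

Answer: none

Derivation:
Start: bits=000000000000
After insert 'eel': sets bits 7 8 -> bits=000000011000
After insert 'elk': sets bits 7 9 -> bits=000000011100
After insert 'cat': sets bits 2 5 -> bits=001001011100
After insert 'pig': sets bits 4 9 -> bits=001011011100
After insert 'jay': sets bits 9 10 -> bits=001011011110
Not inserted: ant bat dog hen koi — query each against bits=001011011110:
query ant: checks bit0=0, bit5=1 (has a 0) -> no => not a false positive
query bat: checks bit2=1, bit6=0 (has a 0) -> no => not a false positive
query dog: checks bit0=0, bit7=1 (has a 0) -> no => not a false positive
query hen: checks bit8=1, bit11=0 (has a 0) -> no => not a false positive
query koi: checks bit3=0, bit5=1 (has a 0) -> no => not a false positive
False positives (alphabetical): none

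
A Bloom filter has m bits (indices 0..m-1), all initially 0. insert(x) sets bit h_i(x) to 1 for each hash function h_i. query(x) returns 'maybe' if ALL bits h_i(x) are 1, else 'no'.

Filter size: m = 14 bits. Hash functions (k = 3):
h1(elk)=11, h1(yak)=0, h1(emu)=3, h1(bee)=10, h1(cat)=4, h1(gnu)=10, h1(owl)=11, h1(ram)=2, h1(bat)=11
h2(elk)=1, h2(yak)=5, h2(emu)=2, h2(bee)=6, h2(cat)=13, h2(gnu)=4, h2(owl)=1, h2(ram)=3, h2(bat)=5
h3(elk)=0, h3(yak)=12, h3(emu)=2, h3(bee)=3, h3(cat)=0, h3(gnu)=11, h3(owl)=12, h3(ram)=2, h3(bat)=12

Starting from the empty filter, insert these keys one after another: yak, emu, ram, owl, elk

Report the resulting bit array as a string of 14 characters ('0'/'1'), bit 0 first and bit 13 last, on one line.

Answer: 11110100000110

Derivation:
Start: bits=00000000000000
After insert 'yak': sets bits 0 5 12 -> bits=10000100000010
After insert 'emu': sets bits 2 3 -> bits=10110100000010
After insert 'ram': sets bits 2 3 -> bits=10110100000010
After insert 'owl': sets bits 1 11 12 -> bits=11110100000110
After insert 'elk': sets bits 0 1 11 -> bits=11110100000110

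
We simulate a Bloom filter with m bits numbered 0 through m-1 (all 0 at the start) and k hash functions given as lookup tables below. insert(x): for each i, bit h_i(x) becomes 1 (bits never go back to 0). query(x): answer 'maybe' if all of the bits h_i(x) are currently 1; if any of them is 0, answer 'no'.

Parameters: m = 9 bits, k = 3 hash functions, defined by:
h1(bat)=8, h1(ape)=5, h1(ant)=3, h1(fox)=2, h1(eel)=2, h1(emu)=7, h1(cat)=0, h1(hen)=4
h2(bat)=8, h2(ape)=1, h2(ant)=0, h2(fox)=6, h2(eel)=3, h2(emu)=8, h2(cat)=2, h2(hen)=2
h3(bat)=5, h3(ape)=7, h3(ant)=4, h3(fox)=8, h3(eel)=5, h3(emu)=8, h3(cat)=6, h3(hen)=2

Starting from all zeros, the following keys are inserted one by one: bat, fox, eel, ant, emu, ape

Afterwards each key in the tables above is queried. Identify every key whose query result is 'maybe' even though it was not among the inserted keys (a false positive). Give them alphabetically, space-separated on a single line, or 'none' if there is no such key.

Start: bits=000000000
After insert 'bat': sets bits 5 8 -> bits=000001001
After insert 'fox': sets bits 2 6 8 -> bits=001001101
After insert 'eel': sets bits 2 3 5 -> bits=001101101
After insert 'ant': sets bits 0 3 4 -> bits=101111101
After insert 'emu': sets bits 7 8 -> bits=101111111
After insert 'ape': sets bits 1 5 7 -> bits=111111111
Not inserted: cat hen — query each against bits=111111111:
query cat: checks bit0=1, bit2=1, bit6=1 (all 1) -> maybe => FALSE POSITIVE
query hen: checks bit2=1, bit4=1 (all 1) -> maybe => FALSE POSITIVE
False positives (alphabetical): cat hen

Answer: cat hen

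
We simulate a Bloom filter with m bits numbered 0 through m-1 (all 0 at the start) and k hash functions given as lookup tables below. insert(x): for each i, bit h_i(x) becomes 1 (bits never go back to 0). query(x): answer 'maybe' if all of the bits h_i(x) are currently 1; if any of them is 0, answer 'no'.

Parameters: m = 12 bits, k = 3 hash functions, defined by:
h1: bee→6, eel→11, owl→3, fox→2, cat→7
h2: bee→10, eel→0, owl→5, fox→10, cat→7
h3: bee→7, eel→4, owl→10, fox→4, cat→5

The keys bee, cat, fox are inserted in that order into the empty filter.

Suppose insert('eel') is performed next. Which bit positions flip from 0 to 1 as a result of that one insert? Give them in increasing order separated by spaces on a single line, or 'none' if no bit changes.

Answer: 0 11

Derivation:
Start: bits=000000000000
After insert 'bee': sets bits 6 7 10 -> bits=000000110010
After insert 'cat': sets bits 5 7 -> bits=000001110010
After insert 'fox': sets bits 2 4 10 -> bits=001011110010
insert 'eel' would touch bits 0 4 11; currently bit0=0, bit4=1, bit11=0
Bits that are 0 among those (would change 0->1): 0 11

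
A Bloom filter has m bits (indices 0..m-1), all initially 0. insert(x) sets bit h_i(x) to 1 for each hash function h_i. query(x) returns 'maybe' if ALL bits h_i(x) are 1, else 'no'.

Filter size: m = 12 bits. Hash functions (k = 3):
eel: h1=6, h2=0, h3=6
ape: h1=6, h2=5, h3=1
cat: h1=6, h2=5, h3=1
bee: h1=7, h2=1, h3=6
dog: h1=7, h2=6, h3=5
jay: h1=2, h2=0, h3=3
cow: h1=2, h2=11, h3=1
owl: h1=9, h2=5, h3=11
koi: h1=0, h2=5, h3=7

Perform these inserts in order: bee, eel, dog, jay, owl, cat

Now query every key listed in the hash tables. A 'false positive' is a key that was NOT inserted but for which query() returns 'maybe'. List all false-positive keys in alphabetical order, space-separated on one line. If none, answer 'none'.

Start: bits=000000000000
After insert 'bee': sets bits 1 6 7 -> bits=010000110000
After insert 'eel': sets bits 0 6 -> bits=110000110000
After insert 'dog': sets bits 5 6 7 -> bits=110001110000
After insert 'jay': sets bits 0 2 3 -> bits=111101110000
After insert 'owl': sets bits 5 9 11 -> bits=111101110101
After insert 'cat': sets bits 1 5 6 -> bits=111101110101
Not inserted: ape cow koi — query each against bits=111101110101:
query ape: checks bit1=1, bit5=1, bit6=1 (all 1) -> maybe => FALSE POSITIVE
query cow: checks bit1=1, bit2=1, bit11=1 (all 1) -> maybe => FALSE POSITIVE
query koi: checks bit0=1, bit5=1, bit7=1 (all 1) -> maybe => FALSE POSITIVE
False positives (alphabetical): ape cow koi

Answer: ape cow koi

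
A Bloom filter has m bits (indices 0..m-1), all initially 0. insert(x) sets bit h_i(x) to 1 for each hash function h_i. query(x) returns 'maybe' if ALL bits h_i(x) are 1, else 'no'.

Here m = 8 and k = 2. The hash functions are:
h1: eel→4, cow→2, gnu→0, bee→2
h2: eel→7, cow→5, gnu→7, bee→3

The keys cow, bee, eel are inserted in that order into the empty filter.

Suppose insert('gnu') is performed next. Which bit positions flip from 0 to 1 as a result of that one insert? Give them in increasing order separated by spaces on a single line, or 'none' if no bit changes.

Start: bits=00000000
After insert 'cow': sets bits 2 5 -> bits=00100100
After insert 'bee': sets bits 2 3 -> bits=00110100
After insert 'eel': sets bits 4 7 -> bits=00111101
insert 'gnu' would touch bits 0 7; currently bit0=0, bit7=1
Bits that are 0 among those (would change 0->1): 0

Answer: 0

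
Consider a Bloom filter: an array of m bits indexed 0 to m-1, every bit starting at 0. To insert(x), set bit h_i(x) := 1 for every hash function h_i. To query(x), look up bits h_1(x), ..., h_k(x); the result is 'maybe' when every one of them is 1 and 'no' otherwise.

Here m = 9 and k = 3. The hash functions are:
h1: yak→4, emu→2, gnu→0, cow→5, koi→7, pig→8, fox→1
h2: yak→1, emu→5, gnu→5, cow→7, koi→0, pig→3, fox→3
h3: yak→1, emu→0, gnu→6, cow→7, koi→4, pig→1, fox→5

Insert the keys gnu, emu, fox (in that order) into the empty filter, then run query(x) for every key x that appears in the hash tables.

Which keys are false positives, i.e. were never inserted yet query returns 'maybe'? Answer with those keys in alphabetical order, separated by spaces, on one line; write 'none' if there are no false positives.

Answer: none

Derivation:
Start: bits=000000000
After insert 'gnu': sets bits 0 5 6 -> bits=100001100
After insert 'emu': sets bits 0 2 5 -> bits=101001100
After insert 'fox': sets bits 1 3 5 -> bits=111101100
Not inserted: cow koi pig yak — query each against bits=111101100:
query cow: checks bit5=1, bit7=0 (has a 0) -> no => not a false positive
query koi: checks bit0=1, bit4=0, bit7=0 (has a 0) -> no => not a false positive
query pig: checks bit1=1, bit3=1, bit8=0 (has a 0) -> no => not a false positive
query yak: checks bit1=1, bit4=0 (has a 0) -> no => not a false positive
False positives (alphabetical): none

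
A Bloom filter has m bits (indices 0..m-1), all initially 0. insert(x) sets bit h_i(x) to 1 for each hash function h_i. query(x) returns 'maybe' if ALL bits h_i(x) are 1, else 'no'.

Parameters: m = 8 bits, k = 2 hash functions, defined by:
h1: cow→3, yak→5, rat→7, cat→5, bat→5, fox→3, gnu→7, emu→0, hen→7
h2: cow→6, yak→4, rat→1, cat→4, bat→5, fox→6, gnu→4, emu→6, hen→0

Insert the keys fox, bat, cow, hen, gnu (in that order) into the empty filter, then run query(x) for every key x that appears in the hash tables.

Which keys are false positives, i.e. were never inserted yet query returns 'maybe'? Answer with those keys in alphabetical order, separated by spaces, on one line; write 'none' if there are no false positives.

Answer: cat emu yak

Derivation:
Start: bits=00000000
After insert 'fox': sets bits 3 6 -> bits=00010010
After insert 'bat': sets bits 5 -> bits=00010110
After insert 'cow': sets bits 3 6 -> bits=00010110
After insert 'hen': sets bits 0 7 -> bits=10010111
After insert 'gnu': sets bits 4 7 -> bits=10011111
Not inserted: cat emu rat yak — query each against bits=10011111:
query cat: checks bit4=1, bit5=1 (all 1) -> maybe => FALSE POSITIVE
query emu: checks bit0=1, bit6=1 (all 1) -> maybe => FALSE POSITIVE
query rat: checks bit1=0, bit7=1 (has a 0) -> no => not a false positive
query yak: checks bit4=1, bit5=1 (all 1) -> maybe => FALSE POSITIVE
False positives (alphabetical): cat emu yak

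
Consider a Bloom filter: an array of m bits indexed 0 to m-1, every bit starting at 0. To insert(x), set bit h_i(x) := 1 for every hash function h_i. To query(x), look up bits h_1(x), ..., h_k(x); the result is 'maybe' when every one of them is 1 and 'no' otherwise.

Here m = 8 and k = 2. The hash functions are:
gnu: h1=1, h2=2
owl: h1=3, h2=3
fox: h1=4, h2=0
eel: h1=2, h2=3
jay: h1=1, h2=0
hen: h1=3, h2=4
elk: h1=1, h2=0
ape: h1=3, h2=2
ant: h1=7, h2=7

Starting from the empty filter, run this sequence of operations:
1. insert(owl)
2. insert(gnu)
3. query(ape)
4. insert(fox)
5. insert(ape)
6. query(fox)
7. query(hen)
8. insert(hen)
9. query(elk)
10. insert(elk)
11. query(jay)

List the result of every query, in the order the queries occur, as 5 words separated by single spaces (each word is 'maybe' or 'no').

Answer: maybe maybe maybe maybe maybe

Derivation:
Start: bits=00000000
Op 1: insert owl -> sets bits 3 -> bits=00010000
Op 2: insert gnu -> sets bits 1 2 -> bits=01110000
Op 3: query ape -> checks bit2=1, bit3=1 (all 1) -> maybe
Op 4: insert fox -> sets bits 0 4 -> bits=11111000
Op 5: insert ape -> sets bits 2 3 -> bits=11111000
Op 6: query fox -> checks bit0=1, bit4=1 (all 1) -> maybe
Op 7: query hen -> checks bit3=1, bit4=1 (all 1) -> maybe
Op 8: insert hen -> sets bits 3 4 -> bits=11111000
Op 9: query elk -> checks bit0=1, bit1=1 (all 1) -> maybe
Op 10: insert elk -> sets bits 0 1 -> bits=11111000
Op 11: query jay -> checks bit0=1, bit1=1 (all 1) -> maybe
Query results in order: maybe maybe maybe maybe maybe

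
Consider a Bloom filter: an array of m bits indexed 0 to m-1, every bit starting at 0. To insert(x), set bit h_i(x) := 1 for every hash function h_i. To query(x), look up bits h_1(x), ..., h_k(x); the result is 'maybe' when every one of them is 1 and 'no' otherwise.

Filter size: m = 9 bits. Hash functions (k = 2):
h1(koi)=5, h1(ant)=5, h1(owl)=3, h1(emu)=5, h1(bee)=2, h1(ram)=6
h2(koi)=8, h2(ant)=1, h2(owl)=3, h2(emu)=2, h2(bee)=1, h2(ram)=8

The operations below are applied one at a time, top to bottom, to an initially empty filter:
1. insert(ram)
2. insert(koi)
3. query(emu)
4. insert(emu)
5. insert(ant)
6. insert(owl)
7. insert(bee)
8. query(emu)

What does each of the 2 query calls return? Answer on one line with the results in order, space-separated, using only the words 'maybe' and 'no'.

Answer: no maybe

Derivation:
Start: bits=000000000
Op 1: insert ram -> sets bits 6 8 -> bits=000000101
Op 2: insert koi -> sets bits 5 8 -> bits=000001101
Op 3: query emu -> checks bit2=0, bit5=1 (has a 0) -> no
Op 4: insert emu -> sets bits 2 5 -> bits=001001101
Op 5: insert ant -> sets bits 1 5 -> bits=011001101
Op 6: insert owl -> sets bits 3 -> bits=011101101
Op 7: insert bee -> sets bits 1 2 -> bits=011101101
Op 8: query emu -> checks bit2=1, bit5=1 (all 1) -> maybe
Query results in order: no maybe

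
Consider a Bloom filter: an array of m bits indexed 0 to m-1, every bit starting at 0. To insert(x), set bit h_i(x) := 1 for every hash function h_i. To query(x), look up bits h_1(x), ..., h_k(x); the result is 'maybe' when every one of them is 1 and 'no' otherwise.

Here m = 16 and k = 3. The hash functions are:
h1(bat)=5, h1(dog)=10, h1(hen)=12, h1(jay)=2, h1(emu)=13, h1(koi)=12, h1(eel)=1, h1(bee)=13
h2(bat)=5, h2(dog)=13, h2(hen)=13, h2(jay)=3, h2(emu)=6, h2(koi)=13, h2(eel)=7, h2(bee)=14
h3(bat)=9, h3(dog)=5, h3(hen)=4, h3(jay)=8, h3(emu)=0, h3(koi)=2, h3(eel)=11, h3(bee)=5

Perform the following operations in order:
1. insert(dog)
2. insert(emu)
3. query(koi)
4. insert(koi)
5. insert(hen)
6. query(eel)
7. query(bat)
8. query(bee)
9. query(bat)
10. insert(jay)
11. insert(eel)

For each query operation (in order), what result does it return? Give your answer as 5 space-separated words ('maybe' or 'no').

Answer: no no no no no

Derivation:
Start: bits=0000000000000000
Op 1: insert dog -> sets bits 5 10 13 -> bits=0000010000100100
Op 2: insert emu -> sets bits 0 6 13 -> bits=1000011000100100
Op 3: query koi -> checks bit2=0, bit12=0, bit13=1 (has a 0) -> no
Op 4: insert koi -> sets bits 2 12 13 -> bits=1010011000101100
Op 5: insert hen -> sets bits 4 12 13 -> bits=1010111000101100
Op 6: query eel -> checks bit1=0, bit7=0, bit11=0 (has a 0) -> no
Op 7: query bat -> checks bit5=1, bit9=0 (has a 0) -> no
Op 8: query bee -> checks bit5=1, bit13=1, bit14=0 (has a 0) -> no
Op 9: query bat -> checks bit5=1, bit9=0 (has a 0) -> no
Op 10: insert jay -> sets bits 2 3 8 -> bits=1011111010101100
Op 11: insert eel -> sets bits 1 7 11 -> bits=1111111110111100
Query results in order: no no no no no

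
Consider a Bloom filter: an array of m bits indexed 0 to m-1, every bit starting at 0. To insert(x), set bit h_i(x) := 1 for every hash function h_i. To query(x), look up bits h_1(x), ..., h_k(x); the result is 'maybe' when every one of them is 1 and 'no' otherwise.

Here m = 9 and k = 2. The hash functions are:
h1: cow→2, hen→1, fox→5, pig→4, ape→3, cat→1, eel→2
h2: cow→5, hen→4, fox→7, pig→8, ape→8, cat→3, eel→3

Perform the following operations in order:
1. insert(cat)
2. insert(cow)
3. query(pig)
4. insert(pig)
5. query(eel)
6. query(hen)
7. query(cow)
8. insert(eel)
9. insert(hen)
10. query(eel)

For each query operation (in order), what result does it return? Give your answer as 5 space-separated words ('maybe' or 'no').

Start: bits=000000000
Op 1: insert cat -> sets bits 1 3 -> bits=010100000
Op 2: insert cow -> sets bits 2 5 -> bits=011101000
Op 3: query pig -> checks bit4=0, bit8=0 (has a 0) -> no
Op 4: insert pig -> sets bits 4 8 -> bits=011111001
Op 5: query eel -> checks bit2=1, bit3=1 (all 1) -> maybe
Op 6: query hen -> checks bit1=1, bit4=1 (all 1) -> maybe
Op 7: query cow -> checks bit2=1, bit5=1 (all 1) -> maybe
Op 8: insert eel -> sets bits 2 3 -> bits=011111001
Op 9: insert hen -> sets bits 1 4 -> bits=011111001
Op 10: query eel -> checks bit2=1, bit3=1 (all 1) -> maybe
Query results in order: no maybe maybe maybe maybe

Answer: no maybe maybe maybe maybe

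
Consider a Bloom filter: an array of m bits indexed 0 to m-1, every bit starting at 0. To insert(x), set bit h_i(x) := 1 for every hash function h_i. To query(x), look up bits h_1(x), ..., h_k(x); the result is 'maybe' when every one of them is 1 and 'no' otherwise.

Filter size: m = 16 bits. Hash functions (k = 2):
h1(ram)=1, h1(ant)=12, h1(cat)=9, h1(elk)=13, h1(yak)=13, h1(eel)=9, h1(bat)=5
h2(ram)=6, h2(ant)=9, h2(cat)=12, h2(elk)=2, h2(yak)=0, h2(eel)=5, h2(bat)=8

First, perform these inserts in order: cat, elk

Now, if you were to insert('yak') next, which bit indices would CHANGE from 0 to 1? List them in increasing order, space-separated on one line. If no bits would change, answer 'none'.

Answer: 0

Derivation:
Start: bits=0000000000000000
After insert 'cat': sets bits 9 12 -> bits=0000000001001000
After insert 'elk': sets bits 2 13 -> bits=0010000001001100
insert 'yak' would touch bits 0 13; currently bit0=0, bit13=1
Bits that are 0 among those (would change 0->1): 0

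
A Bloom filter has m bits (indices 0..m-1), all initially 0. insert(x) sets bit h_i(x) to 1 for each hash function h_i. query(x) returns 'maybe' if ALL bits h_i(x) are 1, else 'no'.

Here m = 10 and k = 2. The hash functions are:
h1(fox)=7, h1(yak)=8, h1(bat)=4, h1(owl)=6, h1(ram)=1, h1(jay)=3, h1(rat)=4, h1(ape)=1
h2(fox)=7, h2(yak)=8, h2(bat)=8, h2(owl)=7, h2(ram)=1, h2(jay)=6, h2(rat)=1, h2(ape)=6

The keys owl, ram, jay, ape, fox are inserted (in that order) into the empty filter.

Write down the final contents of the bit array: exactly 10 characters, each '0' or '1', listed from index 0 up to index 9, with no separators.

Start: bits=0000000000
After insert 'owl': sets bits 6 7 -> bits=0000001100
After insert 'ram': sets bits 1 -> bits=0100001100
After insert 'jay': sets bits 3 6 -> bits=0101001100
After insert 'ape': sets bits 1 6 -> bits=0101001100
After insert 'fox': sets bits 7 -> bits=0101001100

Answer: 0101001100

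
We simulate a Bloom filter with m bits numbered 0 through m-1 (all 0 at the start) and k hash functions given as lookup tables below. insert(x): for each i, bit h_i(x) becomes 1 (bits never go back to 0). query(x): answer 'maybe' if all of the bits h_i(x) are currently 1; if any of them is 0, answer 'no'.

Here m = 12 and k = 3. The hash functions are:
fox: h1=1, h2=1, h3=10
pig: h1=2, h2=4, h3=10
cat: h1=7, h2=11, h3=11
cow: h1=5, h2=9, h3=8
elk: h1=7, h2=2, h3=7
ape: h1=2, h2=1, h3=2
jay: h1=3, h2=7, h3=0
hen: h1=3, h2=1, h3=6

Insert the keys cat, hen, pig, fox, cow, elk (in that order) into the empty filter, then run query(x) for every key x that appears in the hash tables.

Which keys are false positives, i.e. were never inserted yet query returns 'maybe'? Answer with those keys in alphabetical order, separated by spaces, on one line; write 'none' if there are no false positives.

Start: bits=000000000000
After insert 'cat': sets bits 7 11 -> bits=000000010001
After insert 'hen': sets bits 1 3 6 -> bits=010100110001
After insert 'pig': sets bits 2 4 10 -> bits=011110110011
After insert 'fox': sets bits 1 10 -> bits=011110110011
After insert 'cow': sets bits 5 8 9 -> bits=011111111111
After insert 'elk': sets bits 2 7 -> bits=011111111111
Not inserted: ape jay — query each against bits=011111111111:
query ape: checks bit1=1, bit2=1 (all 1) -> maybe => FALSE POSITIVE
query jay: checks bit0=0, bit3=1, bit7=1 (has a 0) -> no => not a false positive
False positives (alphabetical): ape

Answer: ape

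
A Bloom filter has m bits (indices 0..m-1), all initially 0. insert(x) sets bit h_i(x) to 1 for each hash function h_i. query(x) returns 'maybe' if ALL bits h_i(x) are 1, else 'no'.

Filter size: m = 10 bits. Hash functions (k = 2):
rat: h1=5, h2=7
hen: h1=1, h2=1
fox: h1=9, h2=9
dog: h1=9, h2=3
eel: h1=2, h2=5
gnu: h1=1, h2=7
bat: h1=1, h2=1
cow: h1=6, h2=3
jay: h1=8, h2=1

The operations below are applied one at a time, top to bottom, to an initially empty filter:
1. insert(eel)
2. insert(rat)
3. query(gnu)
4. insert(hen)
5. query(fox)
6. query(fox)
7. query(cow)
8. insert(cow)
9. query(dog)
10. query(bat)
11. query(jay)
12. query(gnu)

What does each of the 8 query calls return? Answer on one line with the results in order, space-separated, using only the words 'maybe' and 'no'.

Answer: no no no no no maybe no maybe

Derivation:
Start: bits=0000000000
Op 1: insert eel -> sets bits 2 5 -> bits=0010010000
Op 2: insert rat -> sets bits 5 7 -> bits=0010010100
Op 3: query gnu -> checks bit1=0, bit7=1 (has a 0) -> no
Op 4: insert hen -> sets bits 1 -> bits=0110010100
Op 5: query fox -> checks bit9=0 (has a 0) -> no
Op 6: query fox -> checks bit9=0 (has a 0) -> no
Op 7: query cow -> checks bit3=0, bit6=0 (has a 0) -> no
Op 8: insert cow -> sets bits 3 6 -> bits=0111011100
Op 9: query dog -> checks bit3=1, bit9=0 (has a 0) -> no
Op 10: query bat -> checks bit1=1 (all 1) -> maybe
Op 11: query jay -> checks bit1=1, bit8=0 (has a 0) -> no
Op 12: query gnu -> checks bit1=1, bit7=1 (all 1) -> maybe
Query results in order: no no no no no maybe no maybe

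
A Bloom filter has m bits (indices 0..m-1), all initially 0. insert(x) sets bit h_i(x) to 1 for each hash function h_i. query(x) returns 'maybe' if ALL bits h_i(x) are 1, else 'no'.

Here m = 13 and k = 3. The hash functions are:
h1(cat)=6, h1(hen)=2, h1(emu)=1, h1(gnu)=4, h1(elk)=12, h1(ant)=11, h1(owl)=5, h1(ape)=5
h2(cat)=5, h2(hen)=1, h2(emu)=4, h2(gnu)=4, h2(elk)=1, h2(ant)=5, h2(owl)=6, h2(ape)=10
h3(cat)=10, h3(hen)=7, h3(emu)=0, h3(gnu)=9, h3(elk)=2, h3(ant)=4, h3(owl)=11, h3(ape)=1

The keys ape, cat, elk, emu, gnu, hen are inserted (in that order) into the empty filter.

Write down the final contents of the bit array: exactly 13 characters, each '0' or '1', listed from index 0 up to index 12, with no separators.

Start: bits=0000000000000
After insert 'ape': sets bits 1 5 10 -> bits=0100010000100
After insert 'cat': sets bits 5 6 10 -> bits=0100011000100
After insert 'elk': sets bits 1 2 12 -> bits=0110011000101
After insert 'emu': sets bits 0 1 4 -> bits=1110111000101
After insert 'gnu': sets bits 4 9 -> bits=1110111001101
After insert 'hen': sets bits 1 2 7 -> bits=1110111101101

Answer: 1110111101101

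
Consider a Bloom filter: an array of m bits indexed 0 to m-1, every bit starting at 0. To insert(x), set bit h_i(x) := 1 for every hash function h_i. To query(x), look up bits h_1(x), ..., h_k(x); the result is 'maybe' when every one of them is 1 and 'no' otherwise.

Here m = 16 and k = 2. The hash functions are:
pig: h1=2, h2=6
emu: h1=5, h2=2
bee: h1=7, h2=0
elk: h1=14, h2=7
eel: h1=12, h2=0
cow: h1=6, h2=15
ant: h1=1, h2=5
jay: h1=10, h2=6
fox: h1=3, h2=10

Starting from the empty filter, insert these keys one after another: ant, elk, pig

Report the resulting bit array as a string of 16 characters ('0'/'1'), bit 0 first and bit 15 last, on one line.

Answer: 0110011100000010

Derivation:
Start: bits=0000000000000000
After insert 'ant': sets bits 1 5 -> bits=0100010000000000
After insert 'elk': sets bits 7 14 -> bits=0100010100000010
After insert 'pig': sets bits 2 6 -> bits=0110011100000010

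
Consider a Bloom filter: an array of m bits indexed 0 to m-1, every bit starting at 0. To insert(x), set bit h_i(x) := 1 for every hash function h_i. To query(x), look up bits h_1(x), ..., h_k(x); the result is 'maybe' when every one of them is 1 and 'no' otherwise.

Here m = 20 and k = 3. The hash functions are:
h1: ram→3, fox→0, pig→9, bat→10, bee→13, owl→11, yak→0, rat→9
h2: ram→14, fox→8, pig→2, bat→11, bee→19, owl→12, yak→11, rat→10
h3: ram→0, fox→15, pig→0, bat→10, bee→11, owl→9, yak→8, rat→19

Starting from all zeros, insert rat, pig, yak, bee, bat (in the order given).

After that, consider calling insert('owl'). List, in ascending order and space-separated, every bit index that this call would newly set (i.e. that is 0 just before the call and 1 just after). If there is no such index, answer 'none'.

Answer: 12

Derivation:
Start: bits=00000000000000000000
After insert 'rat': sets bits 9 10 19 -> bits=00000000011000000001
After insert 'pig': sets bits 0 2 9 -> bits=10100000011000000001
After insert 'yak': sets bits 0 8 11 -> bits=10100000111100000001
After insert 'bee': sets bits 11 13 19 -> bits=10100000111101000001
After insert 'bat': sets bits 10 11 -> bits=10100000111101000001
insert 'owl' would touch bits 9 11 12; currently bit9=1, bit11=1, bit12=0
Bits that are 0 among those (would change 0->1): 12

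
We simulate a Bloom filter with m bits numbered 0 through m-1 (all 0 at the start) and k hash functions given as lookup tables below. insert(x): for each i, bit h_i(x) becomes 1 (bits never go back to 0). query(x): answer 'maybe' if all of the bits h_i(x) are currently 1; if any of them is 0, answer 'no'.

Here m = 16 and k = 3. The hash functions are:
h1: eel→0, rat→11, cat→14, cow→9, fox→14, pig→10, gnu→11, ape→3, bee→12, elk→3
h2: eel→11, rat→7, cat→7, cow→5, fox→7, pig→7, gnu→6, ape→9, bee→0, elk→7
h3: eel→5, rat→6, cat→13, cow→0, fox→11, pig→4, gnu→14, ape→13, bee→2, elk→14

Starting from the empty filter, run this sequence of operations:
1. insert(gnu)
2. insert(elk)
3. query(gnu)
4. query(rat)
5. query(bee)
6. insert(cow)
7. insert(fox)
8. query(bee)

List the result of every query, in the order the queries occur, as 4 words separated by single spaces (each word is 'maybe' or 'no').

Answer: maybe maybe no no

Derivation:
Start: bits=0000000000000000
Op 1: insert gnu -> sets bits 6 11 14 -> bits=0000001000010010
Op 2: insert elk -> sets bits 3 7 14 -> bits=0001001100010010
Op 3: query gnu -> checks bit6=1, bit11=1, bit14=1 (all 1) -> maybe
Op 4: query rat -> checks bit6=1, bit7=1, bit11=1 (all 1) -> maybe
Op 5: query bee -> checks bit0=0, bit2=0, bit12=0 (has a 0) -> no
Op 6: insert cow -> sets bits 0 5 9 -> bits=1001011101010010
Op 7: insert fox -> sets bits 7 11 14 -> bits=1001011101010010
Op 8: query bee -> checks bit0=1, bit2=0, bit12=0 (has a 0) -> no
Query results in order: maybe maybe no no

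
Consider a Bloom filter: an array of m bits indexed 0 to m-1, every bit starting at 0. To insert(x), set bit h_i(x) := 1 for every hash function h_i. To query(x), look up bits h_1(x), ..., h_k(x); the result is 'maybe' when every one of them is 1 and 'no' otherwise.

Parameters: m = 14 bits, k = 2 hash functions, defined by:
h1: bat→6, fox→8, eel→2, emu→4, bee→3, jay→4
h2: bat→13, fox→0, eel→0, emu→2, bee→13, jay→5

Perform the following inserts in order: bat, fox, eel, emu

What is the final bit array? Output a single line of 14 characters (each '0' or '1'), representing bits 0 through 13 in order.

Start: bits=00000000000000
After insert 'bat': sets bits 6 13 -> bits=00000010000001
After insert 'fox': sets bits 0 8 -> bits=10000010100001
After insert 'eel': sets bits 0 2 -> bits=10100010100001
After insert 'emu': sets bits 2 4 -> bits=10101010100001

Answer: 10101010100001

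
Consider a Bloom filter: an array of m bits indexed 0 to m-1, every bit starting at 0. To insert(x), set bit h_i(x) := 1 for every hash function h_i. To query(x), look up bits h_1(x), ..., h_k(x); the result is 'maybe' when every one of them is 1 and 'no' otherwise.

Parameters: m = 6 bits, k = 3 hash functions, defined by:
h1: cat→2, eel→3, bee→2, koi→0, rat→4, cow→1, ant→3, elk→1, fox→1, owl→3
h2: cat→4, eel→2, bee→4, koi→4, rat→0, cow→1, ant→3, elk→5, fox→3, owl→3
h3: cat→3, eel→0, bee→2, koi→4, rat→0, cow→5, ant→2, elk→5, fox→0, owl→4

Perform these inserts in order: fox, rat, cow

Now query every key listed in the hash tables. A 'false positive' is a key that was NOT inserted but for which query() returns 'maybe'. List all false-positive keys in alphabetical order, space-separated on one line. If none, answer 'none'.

Start: bits=000000
After insert 'fox': sets bits 0 1 3 -> bits=110100
After insert 'rat': sets bits 0 4 -> bits=110110
After insert 'cow': sets bits 1 5 -> bits=110111
Not inserted: ant bee cat eel elk koi owl — query each against bits=110111:
query ant: checks bit2=0, bit3=1 (has a 0) -> no => not a false positive
query bee: checks bit2=0, bit4=1 (has a 0) -> no => not a false positive
query cat: checks bit2=0, bit3=1, bit4=1 (has a 0) -> no => not a false positive
query eel: checks bit0=1, bit2=0, bit3=1 (has a 0) -> no => not a false positive
query elk: checks bit1=1, bit5=1 (all 1) -> maybe => FALSE POSITIVE
query koi: checks bit0=1, bit4=1 (all 1) -> maybe => FALSE POSITIVE
query owl: checks bit3=1, bit4=1 (all 1) -> maybe => FALSE POSITIVE
False positives (alphabetical): elk koi owl

Answer: elk koi owl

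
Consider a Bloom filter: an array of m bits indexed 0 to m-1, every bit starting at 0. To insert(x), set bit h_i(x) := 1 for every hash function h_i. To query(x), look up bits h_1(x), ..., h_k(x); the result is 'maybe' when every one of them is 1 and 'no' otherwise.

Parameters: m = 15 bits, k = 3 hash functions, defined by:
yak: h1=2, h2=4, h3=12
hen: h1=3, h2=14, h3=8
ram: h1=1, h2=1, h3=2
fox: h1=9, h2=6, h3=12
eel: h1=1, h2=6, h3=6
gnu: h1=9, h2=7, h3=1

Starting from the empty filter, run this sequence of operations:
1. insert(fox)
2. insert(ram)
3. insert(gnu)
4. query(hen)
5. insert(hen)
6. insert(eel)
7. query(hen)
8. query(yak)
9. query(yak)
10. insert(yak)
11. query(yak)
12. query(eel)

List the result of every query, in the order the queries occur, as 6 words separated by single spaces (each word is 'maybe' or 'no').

Start: bits=000000000000000
Op 1: insert fox -> sets bits 6 9 12 -> bits=000000100100100
Op 2: insert ram -> sets bits 1 2 -> bits=011000100100100
Op 3: insert gnu -> sets bits 1 7 9 -> bits=011000110100100
Op 4: query hen -> checks bit3=0, bit8=0, bit14=0 (has a 0) -> no
Op 5: insert hen -> sets bits 3 8 14 -> bits=011100111100101
Op 6: insert eel -> sets bits 1 6 -> bits=011100111100101
Op 7: query hen -> checks bit3=1, bit8=1, bit14=1 (all 1) -> maybe
Op 8: query yak -> checks bit2=1, bit4=0, bit12=1 (has a 0) -> no
Op 9: query yak -> checks bit2=1, bit4=0, bit12=1 (has a 0) -> no
Op 10: insert yak -> sets bits 2 4 12 -> bits=011110111100101
Op 11: query yak -> checks bit2=1, bit4=1, bit12=1 (all 1) -> maybe
Op 12: query eel -> checks bit1=1, bit6=1 (all 1) -> maybe
Query results in order: no maybe no no maybe maybe

Answer: no maybe no no maybe maybe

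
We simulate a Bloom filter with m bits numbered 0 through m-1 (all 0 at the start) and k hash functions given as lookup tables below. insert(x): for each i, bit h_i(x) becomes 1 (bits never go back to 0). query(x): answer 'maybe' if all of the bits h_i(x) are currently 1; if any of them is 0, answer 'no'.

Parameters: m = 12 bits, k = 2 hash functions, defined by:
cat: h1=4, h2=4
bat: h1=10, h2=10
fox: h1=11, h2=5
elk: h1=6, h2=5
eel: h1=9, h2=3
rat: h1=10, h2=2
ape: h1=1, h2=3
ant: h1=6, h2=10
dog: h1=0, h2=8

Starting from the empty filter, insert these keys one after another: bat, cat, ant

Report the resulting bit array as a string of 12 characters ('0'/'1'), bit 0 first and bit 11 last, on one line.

Start: bits=000000000000
After insert 'bat': sets bits 10 -> bits=000000000010
After insert 'cat': sets bits 4 -> bits=000010000010
After insert 'ant': sets bits 6 10 -> bits=000010100010

Answer: 000010100010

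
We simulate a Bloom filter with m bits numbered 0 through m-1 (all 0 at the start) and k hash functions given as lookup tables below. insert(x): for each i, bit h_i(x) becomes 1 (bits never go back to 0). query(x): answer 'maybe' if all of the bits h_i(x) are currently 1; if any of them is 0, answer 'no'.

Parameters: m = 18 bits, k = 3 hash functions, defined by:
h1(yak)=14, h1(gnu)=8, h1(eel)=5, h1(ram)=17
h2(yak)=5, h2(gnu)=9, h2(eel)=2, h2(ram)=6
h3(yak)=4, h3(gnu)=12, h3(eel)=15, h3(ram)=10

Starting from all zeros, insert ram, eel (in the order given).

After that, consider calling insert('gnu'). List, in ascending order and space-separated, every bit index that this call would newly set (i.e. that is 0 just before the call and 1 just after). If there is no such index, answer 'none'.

Start: bits=000000000000000000
After insert 'ram': sets bits 6 10 17 -> bits=000000100010000001
After insert 'eel': sets bits 2 5 15 -> bits=001001100010000101
insert 'gnu' would touch bits 8 9 12; currently bit8=0, bit9=0, bit12=0
Bits that are 0 among those (would change 0->1): 8 9 12

Answer: 8 9 12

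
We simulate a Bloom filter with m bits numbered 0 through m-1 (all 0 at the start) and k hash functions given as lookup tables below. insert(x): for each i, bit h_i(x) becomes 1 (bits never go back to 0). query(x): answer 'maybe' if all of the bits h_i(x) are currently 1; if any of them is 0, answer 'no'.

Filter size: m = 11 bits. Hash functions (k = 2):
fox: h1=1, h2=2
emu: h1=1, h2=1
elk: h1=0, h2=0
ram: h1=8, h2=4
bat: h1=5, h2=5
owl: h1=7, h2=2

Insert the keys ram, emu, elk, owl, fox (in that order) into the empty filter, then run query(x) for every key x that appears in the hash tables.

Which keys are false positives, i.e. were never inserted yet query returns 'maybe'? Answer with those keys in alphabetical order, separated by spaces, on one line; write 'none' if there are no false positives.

Start: bits=00000000000
After insert 'ram': sets bits 4 8 -> bits=00001000100
After insert 'emu': sets bits 1 -> bits=01001000100
After insert 'elk': sets bits 0 -> bits=11001000100
After insert 'owl': sets bits 2 7 -> bits=11101001100
After insert 'fox': sets bits 1 2 -> bits=11101001100
Not inserted: bat — query each against bits=11101001100:
query bat: checks bit5=0 (has a 0) -> no => not a false positive
False positives (alphabetical): none

Answer: none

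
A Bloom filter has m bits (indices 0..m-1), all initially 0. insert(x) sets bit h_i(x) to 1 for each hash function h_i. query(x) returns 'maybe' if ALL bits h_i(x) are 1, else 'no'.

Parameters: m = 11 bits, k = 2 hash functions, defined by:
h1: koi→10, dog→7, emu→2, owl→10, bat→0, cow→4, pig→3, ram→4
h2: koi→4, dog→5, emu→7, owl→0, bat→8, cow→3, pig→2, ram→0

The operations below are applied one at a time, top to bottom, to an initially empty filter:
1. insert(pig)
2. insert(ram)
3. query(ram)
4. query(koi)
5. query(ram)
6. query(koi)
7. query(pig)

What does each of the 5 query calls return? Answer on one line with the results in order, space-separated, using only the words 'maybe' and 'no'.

Start: bits=00000000000
Op 1: insert pig -> sets bits 2 3 -> bits=00110000000
Op 2: insert ram -> sets bits 0 4 -> bits=10111000000
Op 3: query ram -> checks bit0=1, bit4=1 (all 1) -> maybe
Op 4: query koi -> checks bit4=1, bit10=0 (has a 0) -> no
Op 5: query ram -> checks bit0=1, bit4=1 (all 1) -> maybe
Op 6: query koi -> checks bit4=1, bit10=0 (has a 0) -> no
Op 7: query pig -> checks bit2=1, bit3=1 (all 1) -> maybe
Query results in order: maybe no maybe no maybe

Answer: maybe no maybe no maybe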